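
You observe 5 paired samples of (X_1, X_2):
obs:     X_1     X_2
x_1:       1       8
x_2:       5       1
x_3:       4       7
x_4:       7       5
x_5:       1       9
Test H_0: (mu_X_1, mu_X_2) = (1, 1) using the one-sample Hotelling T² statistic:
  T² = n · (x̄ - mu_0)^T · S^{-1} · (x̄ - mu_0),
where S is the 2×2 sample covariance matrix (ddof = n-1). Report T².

Step 1 — sample mean vector:
  mean(X_1) = (1 + 5 + 4 + 7 + 1) / 5 = 18/5 = 3.6
  mean(X_2) = (8 + 1 + 7 + 5 + 9) / 5 = 30/5 = 6
  x̄ = (3.6, 6),  deviation x̄ - mu_0 = (3.6, 6) - (1, 1) = (2.6, 5).

Step 2 — sample covariance matrix, S[i,j] = (1/(n-1)) · Σ_k (x_{k,i} - mean_i) · (x_{k,j} - mean_j), divisor n-1 = 4:
  S[X_1,X_1] = ((-2.6)·(-2.6) + (1.4)·(1.4) + (0.4)·(0.4) + (3.4)·(3.4) + (-2.6)·(-2.6)) / 4 = 27.2/4 = 6.8
  S[X_1,X_2] = ((-2.6)·(2) + (1.4)·(-5) + (0.4)·(1) + (3.4)·(-1) + (-2.6)·(3)) / 4 = -23/4 = -5.75
  S[X_2,X_2] = ((2)·(2) + (-5)·(-5) + (1)·(1) + (-1)·(-1) + (3)·(3)) / 4 = 40/4 = 10
  S = [[6.8, -5.75],
 [-5.75, 10]].

Step 3 — invert S. det(S) = 6.8·10 - (-5.75)² = 34.9375.
  S^{-1} = (1/det) · [[d, -b], [-b, a]] = [[0.2862, 0.1646],
 [0.1646, 0.1946]].

Step 4 — quadratic form (x̄ - mu_0)^T · S^{-1} · (x̄ - mu_0):
  S^{-1} · (x̄ - mu_0) = (1.5671, 1.4011),
  (x̄ - mu_0)^T · [...] = (2.6)·(1.5671) + (5)·(1.4011) = 11.0798.

Step 5 — scale by n: T² = 5 · 11.0798 = 55.3989.

T² ≈ 55.3989


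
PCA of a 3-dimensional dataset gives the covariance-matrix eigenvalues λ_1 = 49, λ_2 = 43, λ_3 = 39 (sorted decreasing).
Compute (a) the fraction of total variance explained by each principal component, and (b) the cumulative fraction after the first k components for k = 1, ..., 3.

Step 1 — total variance = trace(Sigma) = Σ λ_i = 49 + 43 + 39 = 131.

Step 2 — fraction explained by component i = λ_i / Σ λ:
  PC1: 49/131 = 0.374
  PC2: 43/131 = 0.3282
  PC3: 39/131 = 0.2977

Step 3 — cumulative fraction after k components = (λ_1 + ... + λ_k) / Σ λ:
  k = 1: 49/131 = 0.374
  k = 2: (49 + 43)/131 = 92/131 = 0.7023
  k = 3: (49 + 43 + 39)/131 = 131/131 = 1

Summary (fraction, with percent):

explained: PC1 0.374 (37.4%), PC2 0.3282 (32.82%), PC3 0.2977 (29.77%);  cumulative: 0.374, 0.7023, 1


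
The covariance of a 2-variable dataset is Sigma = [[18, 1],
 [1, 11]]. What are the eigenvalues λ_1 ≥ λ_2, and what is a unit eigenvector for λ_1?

Step 1 — characteristic polynomial of 2×2 Sigma:
  det(Sigma - λI) = λ² - trace · λ + det = 0.
  trace = 18 + 11 = 29, det = 18·11 - (1)² = 197.
Step 2 — discriminant:
  Δ = trace² - 4·det = 841 - 788 = 53.
Step 3 — eigenvalues:
  λ = (trace ± √Δ)/2 = (29 ± 7.2801)/2,
  λ_1 = 18.1401,  λ_2 = 10.8599.

Step 4 — unit eigenvector for λ_1: solve (Sigma - λ_1 I)v = 0. First row:
  (18 - 18.1401)·v_x + (1)·v_y = 0, i.e. (-0.1401)·v_x + (1)·v_y = 0,
  so v ∝ (b, λ_1 - a) = (1, 0.1401) = u.
  ||u|| = √((1)² + (0.1401)²) = √(1.0196) ≈ 1.0098,
  v_1 = u/||u|| ≈ (0.9903, 0.1387) (||v_1|| = 1).

λ_1 = 18.1401,  λ_2 = 10.8599;  v_1 ≈ (0.9903, 0.1387)


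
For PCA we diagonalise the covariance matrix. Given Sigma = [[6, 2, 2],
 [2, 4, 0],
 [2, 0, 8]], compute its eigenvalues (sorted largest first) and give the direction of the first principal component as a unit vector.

Step 1 — characteristic polynomial p(λ) = det(λI - Sigma) = λ³ - tr·λ² + c_1·λ - det, where tr = trace, c_1 = sum of the principal 2×2 minors, det = det(Sigma):
  tr = 6 + 4 + 8 = 18,
  c_1 = (6·4 - (2)²) + (6·8 - (2)²) + (4·8 - (0)²) = 20 + 44 + 32 = 96,
  det = 6·(4·8 - (0)²) - (2)·((2)·8 - (0)·(2)) + (2)·((2)·(0) - 4·(2)) = 6·(32) - (2)·(16) + (2)·(-8) = 144.
  So p(λ) = λ³ - 18λ² + 96λ - 144.
Step 2 — look for an integer root (rational root theorem: any rational root is an integer divisor of 144). Testing λ = 6:
  p(6) = 216 - 648 + 576 - 144 = 0  ✓
  Dividing out (λ - 6): p(λ) = (λ - 6)(λ² - 12λ + 24).
Step 3 — remaining eigenvalues from the quadratic λ² - 12λ + 24 = 0:
  Δ = 12² - 4·24 = 144 - 96 = 48,  λ = (12 ± √48)/2 = (12 ± 6.9282)/2 ≈ 9.4641 or 2.5359.
  Sorted: λ_1 = 9.4641,  λ_2 = 6,  λ_3 = 2.5359  (check: sum = 18 = tr ✓).

Step 4 — unit eigenvector for λ_1 ≈ 9.4641: v spans the null space of (Sigma - λ_1 I), whose rows are
  r_1 = (-3.4641, 2, 2),  r_2 = (2, -5.4641, 0),  r_3 = (2, 0, -1.4641).
  v is orthogonal to every row, so take v ∝ r_1 × r_2 = ((2)·(0) - (2)·(-5.4641), (2)·(2) - (-3.4641)·(0), (-3.4641)·(-5.4641) - (2)·(2)) ≈ (10.9282, 4, 14.9282).
  Let u = (10.9282, 4, 14.9282).
  ||u|| = √((10.9282)² + (4)² + (14.9282)²) = √(358.2769) ≈ 18.9282,  v_1 = u/||u|| ≈ (0.5774, 0.2113, 0.7887) (||v_1|| = 1).

λ_1 = 9.4641,  λ_2 = 6,  λ_3 = 2.5359;  v_1 ≈ (0.5774, 0.2113, 0.7887)


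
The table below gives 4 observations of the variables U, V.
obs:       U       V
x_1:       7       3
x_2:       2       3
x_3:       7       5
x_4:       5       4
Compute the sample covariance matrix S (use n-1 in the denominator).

Step 1 — column means:
  mean(U) = (7 + 2 + 7 + 5) / 4 = 21/4 = 5.25
  mean(V) = (3 + 3 + 5 + 4) / 4 = 15/4 = 3.75

Step 2 — sample covariance S[i,j] = (1/(n-1)) · Σ_k (x_{k,i} - mean_i) · (x_{k,j} - mean_j), with n-1 = 3.
  S[U,U] = ((1.75)·(1.75) + (-3.25)·(-3.25) + (1.75)·(1.75) + (-0.25)·(-0.25)) / 3 = 16.75/3 = 5.5833
  S[U,V] = ((1.75)·(-0.75) + (-3.25)·(-0.75) + (1.75)·(1.25) + (-0.25)·(0.25)) / 3 = 3.25/3 = 1.0833
  S[V,V] = ((-0.75)·(-0.75) + (-0.75)·(-0.75) + (1.25)·(1.25) + (0.25)·(0.25)) / 3 = 2.75/3 = 0.9167

S is symmetric (S[j,i] = S[i,j]). Assembling:

S = [[5.5833, 1.0833],
 [1.0833, 0.9167]]


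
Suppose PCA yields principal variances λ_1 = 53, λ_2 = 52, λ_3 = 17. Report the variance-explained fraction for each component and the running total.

Step 1 — total variance = trace(Sigma) = Σ λ_i = 53 + 52 + 17 = 122.

Step 2 — fraction explained by component i = λ_i / Σ λ:
  PC1: 53/122 = 0.4344
  PC2: 52/122 = 0.4262
  PC3: 17/122 = 0.1393

Step 3 — cumulative fraction after k components = (λ_1 + ... + λ_k) / Σ λ:
  k = 1: 53/122 = 0.4344
  k = 2: (53 + 52)/122 = 105/122 = 0.8607
  k = 3: (53 + 52 + 17)/122 = 122/122 = 1

Summary (fraction, with percent):

explained: PC1 0.4344 (43.44%), PC2 0.4262 (42.62%), PC3 0.1393 (13.93%);  cumulative: 0.4344, 0.8607, 1


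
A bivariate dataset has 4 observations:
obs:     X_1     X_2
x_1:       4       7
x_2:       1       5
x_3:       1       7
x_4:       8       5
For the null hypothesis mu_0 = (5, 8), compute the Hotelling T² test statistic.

Step 1 — sample mean vector:
  mean(X_1) = (4 + 1 + 1 + 8) / 4 = 14/4 = 3.5
  mean(X_2) = (7 + 5 + 7 + 5) / 4 = 24/4 = 6
  x̄ = (3.5, 6),  deviation x̄ - mu_0 = (3.5, 6) - (5, 8) = (-1.5, -2).

Step 2 — sample covariance matrix, S[i,j] = (1/(n-1)) · Σ_k (x_{k,i} - mean_i) · (x_{k,j} - mean_j), divisor n-1 = 3:
  S[X_1,X_1] = ((0.5)·(0.5) + (-2.5)·(-2.5) + (-2.5)·(-2.5) + (4.5)·(4.5)) / 3 = 33/3 = 11
  S[X_1,X_2] = ((0.5)·(1) + (-2.5)·(-1) + (-2.5)·(1) + (4.5)·(-1)) / 3 = -4/3 = -1.3333
  S[X_2,X_2] = ((1)·(1) + (-1)·(-1) + (1)·(1) + (-1)·(-1)) / 3 = 4/3 = 1.3333
  S = [[11, -1.3333],
 [-1.3333, 1.3333]].

Step 3 — invert S. det(S) = 11·1.3333 - (-1.3333)² = 12.8889.
  S^{-1} = (1/det) · [[d, -b], [-b, a]] = [[0.1034, 0.1034],
 [0.1034, 0.8534]].

Step 4 — quadratic form (x̄ - mu_0)^T · S^{-1} · (x̄ - mu_0):
  S^{-1} · (x̄ - mu_0) = (-0.3621, -1.8621),
  (x̄ - mu_0)^T · [...] = (-1.5)·(-0.3621) + (-2)·(-1.8621) = 4.2672.

Step 5 — scale by n: T² = 4 · 4.2672 = 17.069.

T² ≈ 17.069


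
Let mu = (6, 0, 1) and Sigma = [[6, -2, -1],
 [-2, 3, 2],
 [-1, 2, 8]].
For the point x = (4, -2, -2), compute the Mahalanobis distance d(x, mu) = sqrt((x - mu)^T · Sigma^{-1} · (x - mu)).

Step 1 — centre the observation: (x - mu) = (-2, -2, -3).

Step 2 — invert Sigma (cofactor / det for 3×3, or solve directly):
  Sigma^{-1} = [[0.2151, 0.1505, -0.0108],
 [0.1505, 0.5054, -0.1075],
 [-0.0108, -0.1075, 0.1505]].

Step 3 — form the quadratic (x - mu)^T · Sigma^{-1} · (x - mu):
  Sigma^{-1} · (x - mu) = (-0.6989, -0.9892, -0.2151).
  (x - mu)^T · [Sigma^{-1} · (x - mu)] = (-2)·(-0.6989) + (-2)·(-0.9892) + (-3)·(-0.2151) = 4.0215.

Step 4 — take square root: d = √(4.0215) ≈ 2.0054.

d(x, mu) = √(4.0215) ≈ 2.0054


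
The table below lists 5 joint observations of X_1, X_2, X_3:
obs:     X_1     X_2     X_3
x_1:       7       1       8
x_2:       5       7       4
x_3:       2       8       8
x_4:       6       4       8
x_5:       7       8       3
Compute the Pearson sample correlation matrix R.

Step 1 — column means:
  mean(X_1) = (7 + 5 + 2 + 6 + 7) / 5 = 27/5 = 5.4
  mean(X_2) = (1 + 7 + 8 + 4 + 8) / 5 = 28/5 = 5.6
  mean(X_3) = (8 + 4 + 8 + 8 + 3) / 5 = 31/5 = 6.2

Step 2 — sample variances and covariances s[i,j] = (1/(n-1)) · Σ_k (x_{k,i} - mean_i) · (x_{k,j} - mean_j), with n-1 = 4:
  s[X_1,X_1] = ((1.6)·(1.6) + (-0.4)·(-0.4) + (-3.4)·(-3.4) + (0.6)·(0.6) + (1.6)·(1.6)) / 4 = 17.2/4 = 4.3
  s[X_1,X_2] = ((1.6)·(-4.6) + (-0.4)·(1.4) + (-3.4)·(2.4) + (0.6)·(-1.6) + (1.6)·(2.4)) / 4 = -13.2/4 = -3.3
  s[X_1,X_3] = ((1.6)·(1.8) + (-0.4)·(-2.2) + (-3.4)·(1.8) + (0.6)·(1.8) + (1.6)·(-3.2)) / 4 = -6.4/4 = -1.6
  s[X_2,X_2] = ((-4.6)·(-4.6) + (1.4)·(1.4) + (2.4)·(2.4) + (-1.6)·(-1.6) + (2.4)·(2.4)) / 4 = 37.2/4 = 9.3
  s[X_2,X_3] = ((-4.6)·(1.8) + (1.4)·(-2.2) + (2.4)·(1.8) + (-1.6)·(1.8) + (2.4)·(-3.2)) / 4 = -17.6/4 = -4.4
  s[X_3,X_3] = ((1.8)·(1.8) + (-2.2)·(-2.2) + (1.8)·(1.8) + (1.8)·(1.8) + (-3.2)·(-3.2)) / 4 = 24.8/4 = 6.2
  Sample standard deviations s_i = √(s[i,i]):
  s(X_1) = √(4.3) = 2.0736
  s(X_2) = √(9.3) = 3.0496
  s(X_3) = √(6.2) = 2.49

Step 3 — r_{ij} = s_{ij} / (s_i · s_j):
  r[X_1,X_1] = 1 (diagonal).
  r[X_1,X_2] = -3.3 / (2.0736 · 3.0496) = -3.3 / 6.3238 = -0.5218
  r[X_1,X_3] = -1.6 / (2.0736 · 2.49) = -1.6 / 5.1633 = -0.3099
  r[X_2,X_2] = 1 (diagonal).
  r[X_2,X_3] = -4.4 / (3.0496 · 2.49) = -4.4 / 7.5934 = -0.5794
  r[X_3,X_3] = 1 (diagonal).

R is symmetric with unit diagonal. Assembling:

R = [[1, -0.5218, -0.3099],
 [-0.5218, 1, -0.5794],
 [-0.3099, -0.5794, 1]]


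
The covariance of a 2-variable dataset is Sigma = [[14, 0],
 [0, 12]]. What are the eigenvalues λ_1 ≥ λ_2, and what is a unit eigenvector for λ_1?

Step 1 — characteristic polynomial of 2×2 Sigma:
  det(Sigma - λI) = λ² - trace · λ + det = 0.
  trace = 14 + 12 = 26, det = 14·12 - (0)² = 168.
Step 2 — discriminant:
  Δ = trace² - 4·det = 676 - 672 = 4.
Step 3 — eigenvalues:
  λ = (trace ± √Δ)/2 = (26 ± 2)/2,
  λ_1 = 14,  λ_2 = 12.

Step 4 — unit eigenvector for λ_1: Sigma is diagonal, so its eigenvectors are the coordinate axes. λ_1 = 14 is the diagonal entry on the first coordinate axis, hence
  v_1 = (1, 0) (||v_1|| = 1).

λ_1 = 14,  λ_2 = 12;  v_1 ≈ (1, 0)


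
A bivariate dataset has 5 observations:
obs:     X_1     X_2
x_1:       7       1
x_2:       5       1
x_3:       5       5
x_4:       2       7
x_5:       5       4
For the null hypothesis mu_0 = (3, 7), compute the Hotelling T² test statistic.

Step 1 — sample mean vector:
  mean(X_1) = (7 + 5 + 5 + 2 + 5) / 5 = 24/5 = 4.8
  mean(X_2) = (1 + 1 + 5 + 7 + 4) / 5 = 18/5 = 3.6
  x̄ = (4.8, 3.6),  deviation x̄ - mu_0 = (4.8, 3.6) - (3, 7) = (1.8, -3.4).

Step 2 — sample covariance matrix, S[i,j] = (1/(n-1)) · Σ_k (x_{k,i} - mean_i) · (x_{k,j} - mean_j), divisor n-1 = 4:
  S[X_1,X_1] = ((2.2)·(2.2) + (0.2)·(0.2) + (0.2)·(0.2) + (-2.8)·(-2.8) + (0.2)·(0.2)) / 4 = 12.8/4 = 3.2
  S[X_1,X_2] = ((2.2)·(-2.6) + (0.2)·(-2.6) + (0.2)·(1.4) + (-2.8)·(3.4) + (0.2)·(0.4)) / 4 = -15.4/4 = -3.85
  S[X_2,X_2] = ((-2.6)·(-2.6) + (-2.6)·(-2.6) + (1.4)·(1.4) + (3.4)·(3.4) + (0.4)·(0.4)) / 4 = 27.2/4 = 6.8
  S = [[3.2, -3.85],
 [-3.85, 6.8]].

Step 3 — invert S. det(S) = 3.2·6.8 - (-3.85)² = 6.9375.
  S^{-1} = (1/det) · [[d, -b], [-b, a]] = [[0.9802, 0.555],
 [0.555, 0.4613]].

Step 4 — quadratic form (x̄ - mu_0)^T · S^{-1} · (x̄ - mu_0):
  S^{-1} · (x̄ - mu_0) = (-0.1225, -0.5694),
  (x̄ - mu_0)^T · [...] = (1.8)·(-0.1225) + (-3.4)·(-0.5694) = 1.7153.

Step 5 — scale by n: T² = 5 · 1.7153 = 8.5766.

T² ≈ 8.5766


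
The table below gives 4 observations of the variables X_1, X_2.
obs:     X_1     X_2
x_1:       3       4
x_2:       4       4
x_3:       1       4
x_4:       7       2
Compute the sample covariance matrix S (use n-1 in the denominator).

Step 1 — column means:
  mean(X_1) = (3 + 4 + 1 + 7) / 4 = 15/4 = 3.75
  mean(X_2) = (4 + 4 + 4 + 2) / 4 = 14/4 = 3.5

Step 2 — sample covariance S[i,j] = (1/(n-1)) · Σ_k (x_{k,i} - mean_i) · (x_{k,j} - mean_j), with n-1 = 3.
  S[X_1,X_1] = ((-0.75)·(-0.75) + (0.25)·(0.25) + (-2.75)·(-2.75) + (3.25)·(3.25)) / 3 = 18.75/3 = 6.25
  S[X_1,X_2] = ((-0.75)·(0.5) + (0.25)·(0.5) + (-2.75)·(0.5) + (3.25)·(-1.5)) / 3 = -6.5/3 = -2.1667
  S[X_2,X_2] = ((0.5)·(0.5) + (0.5)·(0.5) + (0.5)·(0.5) + (-1.5)·(-1.5)) / 3 = 3/3 = 1

S is symmetric (S[j,i] = S[i,j]). Assembling:

S = [[6.25, -2.1667],
 [-2.1667, 1]]


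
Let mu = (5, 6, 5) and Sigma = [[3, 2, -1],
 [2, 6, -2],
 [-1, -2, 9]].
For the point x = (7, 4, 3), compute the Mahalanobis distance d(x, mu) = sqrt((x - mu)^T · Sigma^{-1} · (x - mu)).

Step 1 — centre the observation: (x - mu) = (2, -2, -2).

Step 2 — invert Sigma (cofactor / det for 3×3, or solve directly):
  Sigma^{-1} = [[0.431, -0.1379, 0.0172],
 [-0.1379, 0.2241, 0.0345],
 [0.0172, 0.0345, 0.1207]].

Step 3 — form the quadratic (x - mu)^T · Sigma^{-1} · (x - mu):
  Sigma^{-1} · (x - mu) = (1.1034, -0.7931, -0.2759).
  (x - mu)^T · [Sigma^{-1} · (x - mu)] = (2)·(1.1034) + (-2)·(-0.7931) + (-2)·(-0.2759) = 4.3448.

Step 4 — take square root: d = √(4.3448) ≈ 2.0844.

d(x, mu) = √(4.3448) ≈ 2.0844


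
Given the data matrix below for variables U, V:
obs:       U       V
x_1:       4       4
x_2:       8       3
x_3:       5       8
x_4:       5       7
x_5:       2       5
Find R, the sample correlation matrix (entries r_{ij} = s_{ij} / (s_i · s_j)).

Step 1 — column means:
  mean(U) = (4 + 8 + 5 + 5 + 2) / 5 = 24/5 = 4.8
  mean(V) = (4 + 3 + 8 + 7 + 5) / 5 = 27/5 = 5.4

Step 2 — sample variances and covariances s[i,j] = (1/(n-1)) · Σ_k (x_{k,i} - mean_i) · (x_{k,j} - mean_j), with n-1 = 4:
  s[U,U] = ((-0.8)·(-0.8) + (3.2)·(3.2) + (0.2)·(0.2) + (0.2)·(0.2) + (-2.8)·(-2.8)) / 4 = 18.8/4 = 4.7
  s[U,V] = ((-0.8)·(-1.4) + (3.2)·(-2.4) + (0.2)·(2.6) + (0.2)·(1.6) + (-2.8)·(-0.4)) / 4 = -4.6/4 = -1.15
  s[V,V] = ((-1.4)·(-1.4) + (-2.4)·(-2.4) + (2.6)·(2.6) + (1.6)·(1.6) + (-0.4)·(-0.4)) / 4 = 17.2/4 = 4.3
  Sample standard deviations s_i = √(s[i,i]):
  s(U) = √(4.7) = 2.1679
  s(V) = √(4.3) = 2.0736

Step 3 — r_{ij} = s_{ij} / (s_i · s_j):
  r[U,U] = 1 (diagonal).
  r[U,V] = -1.15 / (2.1679 · 2.0736) = -1.15 / 4.4956 = -0.2558
  r[V,V] = 1 (diagonal).

R is symmetric with unit diagonal. Assembling:

R = [[1, -0.2558],
 [-0.2558, 1]]


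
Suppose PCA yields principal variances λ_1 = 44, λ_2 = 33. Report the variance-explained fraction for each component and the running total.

Step 1 — total variance = trace(Sigma) = Σ λ_i = 44 + 33 = 77.

Step 2 — fraction explained by component i = λ_i / Σ λ:
  PC1: 44/77 = 0.5714
  PC2: 33/77 = 0.4286

Step 3 — cumulative fraction after k components = (λ_1 + ... + λ_k) / Σ λ:
  k = 1: 44/77 = 0.5714
  k = 2: (44 + 33)/77 = 77/77 = 1

Summary (fraction, with percent):

explained: PC1 0.5714 (57.14%), PC2 0.4286 (42.86%);  cumulative: 0.5714, 1


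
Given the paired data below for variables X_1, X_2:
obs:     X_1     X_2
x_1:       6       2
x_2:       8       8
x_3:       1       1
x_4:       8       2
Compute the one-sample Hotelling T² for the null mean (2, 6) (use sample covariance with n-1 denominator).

Step 1 — sample mean vector:
  mean(X_1) = (6 + 8 + 1 + 8) / 4 = 23/4 = 5.75
  mean(X_2) = (2 + 8 + 1 + 2) / 4 = 13/4 = 3.25
  x̄ = (5.75, 3.25),  deviation x̄ - mu_0 = (5.75, 3.25) - (2, 6) = (3.75, -2.75).

Step 2 — sample covariance matrix, S[i,j] = (1/(n-1)) · Σ_k (x_{k,i} - mean_i) · (x_{k,j} - mean_j), divisor n-1 = 3:
  S[X_1,X_1] = ((0.25)·(0.25) + (2.25)·(2.25) + (-4.75)·(-4.75) + (2.25)·(2.25)) / 3 = 32.75/3 = 10.9167
  S[X_1,X_2] = ((0.25)·(-1.25) + (2.25)·(4.75) + (-4.75)·(-2.25) + (2.25)·(-1.25)) / 3 = 18.25/3 = 6.0833
  S[X_2,X_2] = ((-1.25)·(-1.25) + (4.75)·(4.75) + (-2.25)·(-2.25) + (-1.25)·(-1.25)) / 3 = 30.75/3 = 10.25
  S = [[10.9167, 6.0833],
 [6.0833, 10.25]].

Step 3 — invert S. det(S) = 10.9167·10.25 - (6.0833)² = 74.8889.
  S^{-1} = (1/det) · [[d, -b], [-b, a]] = [[0.1369, -0.0812],
 [-0.0812, 0.1458]].

Step 4 — quadratic form (x̄ - mu_0)^T · S^{-1} · (x̄ - mu_0):
  S^{-1} · (x̄ - mu_0) = (0.7366, -0.7055),
  (x̄ - mu_0)^T · [...] = (3.75)·(0.7366) + (-2.75)·(-0.7055) = 4.7025.

Step 5 — scale by n: T² = 4 · 4.7025 = 18.8101.

T² ≈ 18.8101


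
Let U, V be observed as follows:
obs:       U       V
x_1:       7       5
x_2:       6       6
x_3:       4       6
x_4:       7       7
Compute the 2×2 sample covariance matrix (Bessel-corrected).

Step 1 — column means:
  mean(U) = (7 + 6 + 4 + 7) / 4 = 24/4 = 6
  mean(V) = (5 + 6 + 6 + 7) / 4 = 24/4 = 6

Step 2 — sample covariance S[i,j] = (1/(n-1)) · Σ_k (x_{k,i} - mean_i) · (x_{k,j} - mean_j), with n-1 = 3.
  S[U,U] = ((1)·(1) + (0)·(0) + (-2)·(-2) + (1)·(1)) / 3 = 6/3 = 2
  S[U,V] = ((1)·(-1) + (0)·(0) + (-2)·(0) + (1)·(1)) / 3 = 0/3 = 0
  S[V,V] = ((-1)·(-1) + (0)·(0) + (0)·(0) + (1)·(1)) / 3 = 2/3 = 0.6667

S is symmetric (S[j,i] = S[i,j]). Assembling:

S = [[2, 0],
 [0, 0.6667]]


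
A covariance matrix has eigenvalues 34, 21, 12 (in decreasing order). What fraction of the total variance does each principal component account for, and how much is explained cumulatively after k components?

Step 1 — total variance = trace(Sigma) = Σ λ_i = 34 + 21 + 12 = 67.

Step 2 — fraction explained by component i = λ_i / Σ λ:
  PC1: 34/67 = 0.5075
  PC2: 21/67 = 0.3134
  PC3: 12/67 = 0.1791

Step 3 — cumulative fraction after k components = (λ_1 + ... + λ_k) / Σ λ:
  k = 1: 34/67 = 0.5075
  k = 2: (34 + 21)/67 = 55/67 = 0.8209
  k = 3: (34 + 21 + 12)/67 = 67/67 = 1

Summary (fraction, with percent):

explained: PC1 0.5075 (50.75%), PC2 0.3134 (31.34%), PC3 0.1791 (17.91%);  cumulative: 0.5075, 0.8209, 1


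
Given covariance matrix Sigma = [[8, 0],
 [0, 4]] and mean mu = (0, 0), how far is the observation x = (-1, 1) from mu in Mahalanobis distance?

Step 1 — centre the observation: (x - mu) = (-1, 1).

Step 2 — invert Sigma. det(Sigma) = 8·4 - (0)² = 32.
  Sigma^{-1} = (1/det) · [[d, -b], [-b, a]] = [[0.125, 0],
 [0, 0.25]].

Step 3 — form the quadratic (x - mu)^T · Sigma^{-1} · (x - mu):
  Sigma^{-1} · (x - mu) = (-0.125, 0.25).
  (x - mu)^T · [Sigma^{-1} · (x - mu)] = (-1)·(-0.125) + (1)·(0.25) = 0.375.

Step 4 — take square root: d = √(0.375) ≈ 0.6124.

d(x, mu) = √(0.375) ≈ 0.6124


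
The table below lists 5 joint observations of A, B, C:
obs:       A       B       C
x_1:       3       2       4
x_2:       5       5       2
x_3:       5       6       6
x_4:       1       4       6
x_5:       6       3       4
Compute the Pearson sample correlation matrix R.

Step 1 — column means:
  mean(A) = (3 + 5 + 5 + 1 + 6) / 5 = 20/5 = 4
  mean(B) = (2 + 5 + 6 + 4 + 3) / 5 = 20/5 = 4
  mean(C) = (4 + 2 + 6 + 6 + 4) / 5 = 22/5 = 4.4

Step 2 — sample variances and covariances s[i,j] = (1/(n-1)) · Σ_k (x_{k,i} - mean_i) · (x_{k,j} - mean_j), with n-1 = 4:
  s[A,A] = ((-1)·(-1) + (1)·(1) + (1)·(1) + (-3)·(-3) + (2)·(2)) / 4 = 16/4 = 4
  s[A,B] = ((-1)·(-2) + (1)·(1) + (1)·(2) + (-3)·(0) + (2)·(-1)) / 4 = 3/4 = 0.75
  s[A,C] = ((-1)·(-0.4) + (1)·(-2.4) + (1)·(1.6) + (-3)·(1.6) + (2)·(-0.4)) / 4 = -6/4 = -1.5
  s[B,B] = ((-2)·(-2) + (1)·(1) + (2)·(2) + (0)·(0) + (-1)·(-1)) / 4 = 10/4 = 2.5
  s[B,C] = ((-2)·(-0.4) + (1)·(-2.4) + (2)·(1.6) + (0)·(1.6) + (-1)·(-0.4)) / 4 = 2/4 = 0.5
  s[C,C] = ((-0.4)·(-0.4) + (-2.4)·(-2.4) + (1.6)·(1.6) + (1.6)·(1.6) + (-0.4)·(-0.4)) / 4 = 11.2/4 = 2.8
  Sample standard deviations s_i = √(s[i,i]):
  s(A) = √(4) = 2
  s(B) = √(2.5) = 1.5811
  s(C) = √(2.8) = 1.6733

Step 3 — r_{ij} = s_{ij} / (s_i · s_j):
  r[A,A] = 1 (diagonal).
  r[A,B] = 0.75 / (2 · 1.5811) = 0.75 / 3.1623 = 0.2372
  r[A,C] = -1.5 / (2 · 1.6733) = -1.5 / 3.3466 = -0.4482
  r[B,B] = 1 (diagonal).
  r[B,C] = 0.5 / (1.5811 · 1.6733) = 0.5 / 2.6458 = 0.189
  r[C,C] = 1 (diagonal).

R is symmetric with unit diagonal. Assembling:

R = [[1, 0.2372, -0.4482],
 [0.2372, 1, 0.189],
 [-0.4482, 0.189, 1]]


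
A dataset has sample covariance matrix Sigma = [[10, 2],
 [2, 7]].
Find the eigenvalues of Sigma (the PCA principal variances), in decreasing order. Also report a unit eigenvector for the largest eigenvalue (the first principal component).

Step 1 — characteristic polynomial of 2×2 Sigma:
  det(Sigma - λI) = λ² - trace · λ + det = 0.
  trace = 10 + 7 = 17, det = 10·7 - (2)² = 66.
Step 2 — discriminant:
  Δ = trace² - 4·det = 289 - 264 = 25.
Step 3 — eigenvalues:
  λ = (trace ± √Δ)/2 = (17 ± 5)/2,
  λ_1 = 11,  λ_2 = 6.

Step 4 — unit eigenvector for λ_1: solve (Sigma - λ_1 I)v = 0. First row:
  (10 - 11)·v_x + (2)·v_y = 0, i.e. (-1)·v_x + (2)·v_y = 0,
  so v ∝ (b, λ_1 - a) = (2, 1) = u.
  ||u|| = √((2)² + (1)²) = √(5) ≈ 2.2361,
  v_1 = u/||u|| ≈ (0.8944, 0.4472) (||v_1|| = 1).

λ_1 = 11,  λ_2 = 6;  v_1 ≈ (0.8944, 0.4472)


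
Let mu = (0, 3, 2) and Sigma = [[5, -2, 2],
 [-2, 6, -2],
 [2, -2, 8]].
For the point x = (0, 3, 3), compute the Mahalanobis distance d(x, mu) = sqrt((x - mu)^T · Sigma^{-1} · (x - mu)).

Step 1 — centre the observation: (x - mu) = (0, 0, 1).

Step 2 — invert Sigma (cofactor / det for 3×3, or solve directly):
  Sigma^{-1} = [[0.2444, 0.0667, -0.0444],
 [0.0667, 0.2, 0.0333],
 [-0.0444, 0.0333, 0.1444]].

Step 3 — form the quadratic (x - mu)^T · Sigma^{-1} · (x - mu):
  Sigma^{-1} · (x - mu) = (-0.0444, 0.0333, 0.1444).
  (x - mu)^T · [Sigma^{-1} · (x - mu)] = (0)·(-0.0444) + (0)·(0.0333) + (1)·(0.1444) = 0.1444.

Step 4 — take square root: d = √(0.1444) ≈ 0.3801.

d(x, mu) = √(0.1444) ≈ 0.3801


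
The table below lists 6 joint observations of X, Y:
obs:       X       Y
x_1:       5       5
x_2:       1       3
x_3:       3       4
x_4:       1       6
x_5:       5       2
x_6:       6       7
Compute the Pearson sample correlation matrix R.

Step 1 — column means:
  mean(X) = (5 + 1 + 3 + 1 + 5 + 6) / 6 = 21/6 = 3.5
  mean(Y) = (5 + 3 + 4 + 6 + 2 + 7) / 6 = 27/6 = 4.5

Step 2 — sample variances and covariances s[i,j] = (1/(n-1)) · Σ_k (x_{k,i} - mean_i) · (x_{k,j} - mean_j), with n-1 = 5:
  s[X,X] = ((1.5)·(1.5) + (-2.5)·(-2.5) + (-0.5)·(-0.5) + (-2.5)·(-2.5) + (1.5)·(1.5) + (2.5)·(2.5)) / 5 = 23.5/5 = 4.7
  s[X,Y] = ((1.5)·(0.5) + (-2.5)·(-1.5) + (-0.5)·(-0.5) + (-2.5)·(1.5) + (1.5)·(-2.5) + (2.5)·(2.5)) / 5 = 3.5/5 = 0.7
  s[Y,Y] = ((0.5)·(0.5) + (-1.5)·(-1.5) + (-0.5)·(-0.5) + (1.5)·(1.5) + (-2.5)·(-2.5) + (2.5)·(2.5)) / 5 = 17.5/5 = 3.5
  Sample standard deviations s_i = √(s[i,i]):
  s(X) = √(4.7) = 2.1679
  s(Y) = √(3.5) = 1.8708

Step 3 — r_{ij} = s_{ij} / (s_i · s_j):
  r[X,X] = 1 (diagonal).
  r[X,Y] = 0.7 / (2.1679 · 1.8708) = 0.7 / 4.0559 = 0.1726
  r[Y,Y] = 1 (diagonal).

R is symmetric with unit diagonal. Assembling:

R = [[1, 0.1726],
 [0.1726, 1]]


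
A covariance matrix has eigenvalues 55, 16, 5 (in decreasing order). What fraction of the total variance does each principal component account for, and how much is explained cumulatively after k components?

Step 1 — total variance = trace(Sigma) = Σ λ_i = 55 + 16 + 5 = 76.

Step 2 — fraction explained by component i = λ_i / Σ λ:
  PC1: 55/76 = 0.7237
  PC2: 16/76 = 0.2105
  PC3: 5/76 = 0.0658

Step 3 — cumulative fraction after k components = (λ_1 + ... + λ_k) / Σ λ:
  k = 1: 55/76 = 0.7237
  k = 2: (55 + 16)/76 = 71/76 = 0.9342
  k = 3: (55 + 16 + 5)/76 = 76/76 = 1

Summary (fraction, with percent):

explained: PC1 0.7237 (72.37%), PC2 0.2105 (21.05%), PC3 0.0658 (6.58%);  cumulative: 0.7237, 0.9342, 1


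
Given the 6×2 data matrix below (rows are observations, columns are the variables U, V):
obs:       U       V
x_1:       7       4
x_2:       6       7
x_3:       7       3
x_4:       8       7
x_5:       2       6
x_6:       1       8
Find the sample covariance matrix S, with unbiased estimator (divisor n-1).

Step 1 — column means:
  mean(U) = (7 + 6 + 7 + 8 + 2 + 1) / 6 = 31/6 = 5.1667
  mean(V) = (4 + 7 + 3 + 7 + 6 + 8) / 6 = 35/6 = 5.8333

Step 2 — sample covariance S[i,j] = (1/(n-1)) · Σ_k (x_{k,i} - mean_i) · (x_{k,j} - mean_j), with n-1 = 5.
  S[U,U] = ((1.8333)·(1.8333) + (0.8333)·(0.8333) + (1.8333)·(1.8333) + (2.8333)·(2.8333) + (-3.1667)·(-3.1667) + (-4.1667)·(-4.1667)) / 5 = 42.8333/5 = 8.5667
  S[U,V] = ((1.8333)·(-1.8333) + (0.8333)·(1.1667) + (1.8333)·(-2.8333) + (2.8333)·(1.1667) + (-3.1667)·(0.1667) + (-4.1667)·(2.1667)) / 5 = -13.8333/5 = -2.7667
  S[V,V] = ((-1.8333)·(-1.8333) + (1.1667)·(1.1667) + (-2.8333)·(-2.8333) + (1.1667)·(1.1667) + (0.1667)·(0.1667) + (2.1667)·(2.1667)) / 5 = 18.8333/5 = 3.7667

S is symmetric (S[j,i] = S[i,j]). Assembling:

S = [[8.5667, -2.7667],
 [-2.7667, 3.7667]]


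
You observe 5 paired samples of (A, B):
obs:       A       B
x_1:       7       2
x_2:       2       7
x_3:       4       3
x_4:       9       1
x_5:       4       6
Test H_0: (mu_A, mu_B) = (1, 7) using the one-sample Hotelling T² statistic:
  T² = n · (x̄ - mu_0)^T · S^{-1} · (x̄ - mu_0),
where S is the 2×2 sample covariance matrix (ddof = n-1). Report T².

Step 1 — sample mean vector:
  mean(A) = (7 + 2 + 4 + 9 + 4) / 5 = 26/5 = 5.2
  mean(B) = (2 + 7 + 3 + 1 + 6) / 5 = 19/5 = 3.8
  x̄ = (5.2, 3.8),  deviation x̄ - mu_0 = (5.2, 3.8) - (1, 7) = (4.2, -3.2).

Step 2 — sample covariance matrix, S[i,j] = (1/(n-1)) · Σ_k (x_{k,i} - mean_i) · (x_{k,j} - mean_j), divisor n-1 = 4:
  S[A,A] = ((1.8)·(1.8) + (-3.2)·(-3.2) + (-1.2)·(-1.2) + (3.8)·(3.8) + (-1.2)·(-1.2)) / 4 = 30.8/4 = 7.7
  S[A,B] = ((1.8)·(-1.8) + (-3.2)·(3.2) + (-1.2)·(-0.8) + (3.8)·(-2.8) + (-1.2)·(2.2)) / 4 = -25.8/4 = -6.45
  S[B,B] = ((-1.8)·(-1.8) + (3.2)·(3.2) + (-0.8)·(-0.8) + (-2.8)·(-2.8) + (2.2)·(2.2)) / 4 = 26.8/4 = 6.7
  S = [[7.7, -6.45],
 [-6.45, 6.7]].

Step 3 — invert S. det(S) = 7.7·6.7 - (-6.45)² = 9.9875.
  S^{-1} = (1/det) · [[d, -b], [-b, a]] = [[0.6708, 0.6458],
 [0.6458, 0.771]].

Step 4 — quadratic form (x̄ - mu_0)^T · S^{-1} · (x̄ - mu_0):
  S^{-1} · (x̄ - mu_0) = (0.7509, 0.2453),
  (x̄ - mu_0)^T · [...] = (4.2)·(0.7509) + (-3.2)·(0.2453) = 2.369.

Step 5 — scale by n: T² = 5 · 2.369 = 11.8448.

T² ≈ 11.8448


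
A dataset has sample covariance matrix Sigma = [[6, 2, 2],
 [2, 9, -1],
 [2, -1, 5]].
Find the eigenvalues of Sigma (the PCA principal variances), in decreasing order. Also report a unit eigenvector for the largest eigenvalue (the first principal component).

Step 1 — characteristic polynomial p(λ) = det(λI - Sigma) = λ³ - tr·λ² + c_1·λ - det, where tr = trace, c_1 = sum of the principal 2×2 minors, det = det(Sigma):
  tr = 6 + 9 + 5 = 20,
  c_1 = (6·9 - (2)²) + (6·5 - (2)²) + (9·5 - (-1)²) = 50 + 26 + 44 = 120,
  det = 6·(9·5 - (-1)²) - (2)·((2)·5 - (-1)·(2)) + (2)·((2)·(-1) - 9·(2)) = 6·(44) - (2)·(12) + (2)·(-20) = 200.
  So p(λ) = λ³ - 20λ² + 120λ - 200.
Step 2 — look for an integer root (rational root theorem: any rational root is an integer divisor of 200). Testing λ = 10:
  p(10) = 1000 - 2000 + 1200 - 200 = 0  ✓
  Dividing out (λ - 10): p(λ) = (λ - 10)(λ² - 10λ + 20).
Step 3 — remaining eigenvalues from the quadratic λ² - 10λ + 20 = 0:
  Δ = 10² - 4·20 = 100 - 80 = 20,  λ = (10 ± √20)/2 = (10 ± 4.4721)/2 ≈ 7.2361 or 2.7639.
  Sorted: λ_1 = 10,  λ_2 = 7.2361,  λ_3 = 2.7639  (check: sum = 20 = tr ✓).

Step 4 — unit eigenvector for λ_1 = 10: v spans the null space of (Sigma - λ_1 I), whose rows are
  r_1 = (-4, 2, 2),  r_2 = (2, -1, -1),  r_3 = (2, -1, -5).
  v is orthogonal to every row, so take v ∝ r_1 × r_3 = ((2)·(-5) - (2)·(-1), (2)·(2) - (-4)·(-5), (-4)·(-1) - (2)·(2)) = (-8, -16, 0).
  Rescale (divide by 8; multiply by -1 so the first nonzero entry is positive): u = (1, 2, 0).
  ||u|| = √((1)² + (2)² + (0)²) = √(5) ≈ 2.2361,  v_1 = u/||u|| ≈ (0.4472, 0.8944, 0) (||v_1|| = 1).

λ_1 = 10,  λ_2 = 7.2361,  λ_3 = 2.7639;  v_1 ≈ (0.4472, 0.8944, 0)


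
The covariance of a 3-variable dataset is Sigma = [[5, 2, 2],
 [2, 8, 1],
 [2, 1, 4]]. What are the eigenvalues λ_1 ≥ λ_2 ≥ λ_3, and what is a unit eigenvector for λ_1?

Step 1 — characteristic polynomial p(λ) = det(λI - Sigma) = λ³ - tr·λ² + c_1·λ - det, where tr = trace, c_1 = sum of the principal 2×2 minors, det = det(Sigma):
  tr = 5 + 8 + 4 = 17,
  c_1 = (5·8 - (2)²) + (5·4 - (2)²) + (8·4 - (1)²) = 36 + 16 + 31 = 83,
  det = 5·(8·4 - (1)²) - (2)·((2)·4 - (1)·(2)) + (2)·((2)·(1) - 8·(2)) = 5·(31) - (2)·(6) + (2)·(-14) = 115.
  So p(λ) = λ³ - 17λ² + 83λ - 115.
Step 2 — look for an integer root (rational root theorem: any rational root is an integer divisor of 115). Testing λ = 5:
  p(5) = 125 - 425 + 415 - 115 = 0  ✓
  Dividing out (λ - 5): p(λ) = (λ - 5)(λ² - 12λ + 23).
Step 3 — remaining eigenvalues from the quadratic λ² - 12λ + 23 = 0:
  Δ = 12² - 4·23 = 144 - 92 = 52,  λ = (12 ± √52)/2 = (12 ± 7.2111)/2 ≈ 9.6056 or 2.3944.
  Sorted: λ_1 = 9.6056,  λ_2 = 5,  λ_3 = 2.3944  (check: sum = 17 = tr ✓).

Step 4 — unit eigenvector for λ_1 ≈ 9.6056: v spans the null space of (Sigma - λ_1 I), whose rows are
  r_1 = (-4.6056, 2, 2),  r_2 = (2, -1.6056, 1),  r_3 = (2, 1, -5.6056).
  v is orthogonal to every row, so take v ∝ r_1 × r_2 = ((2)·(1) - (2)·(-1.6056), (2)·(2) - (-4.6056)·(1), (-4.6056)·(-1.6056) - (2)·(2)) ≈ (5.2111, 8.6056, 3.3944).
  Let u = (5.2111, 8.6056, 3.3944).
  ||u|| = √((5.2111)² + (8.6056)² + (3.3944)²) = √(112.7334) ≈ 10.6176,  v_1 = u/||u|| ≈ (0.4908, 0.8105, 0.3197) (||v_1|| = 1).

λ_1 = 9.6056,  λ_2 = 5,  λ_3 = 2.3944;  v_1 ≈ (0.4908, 0.8105, 0.3197)


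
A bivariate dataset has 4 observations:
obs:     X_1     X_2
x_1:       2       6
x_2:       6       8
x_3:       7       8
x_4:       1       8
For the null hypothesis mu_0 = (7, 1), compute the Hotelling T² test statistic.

Step 1 — sample mean vector:
  mean(X_1) = (2 + 6 + 7 + 1) / 4 = 16/4 = 4
  mean(X_2) = (6 + 8 + 8 + 8) / 4 = 30/4 = 7.5
  x̄ = (4, 7.5),  deviation x̄ - mu_0 = (4, 7.5) - (7, 1) = (-3, 6.5).

Step 2 — sample covariance matrix, S[i,j] = (1/(n-1)) · Σ_k (x_{k,i} - mean_i) · (x_{k,j} - mean_j), divisor n-1 = 3:
  S[X_1,X_1] = ((-2)·(-2) + (2)·(2) + (3)·(3) + (-3)·(-3)) / 3 = 26/3 = 8.6667
  S[X_1,X_2] = ((-2)·(-1.5) + (2)·(0.5) + (3)·(0.5) + (-3)·(0.5)) / 3 = 4/3 = 1.3333
  S[X_2,X_2] = ((-1.5)·(-1.5) + (0.5)·(0.5) + (0.5)·(0.5) + (0.5)·(0.5)) / 3 = 3/3 = 1
  S = [[8.6667, 1.3333],
 [1.3333, 1]].

Step 3 — invert S. det(S) = 8.6667·1 - (1.3333)² = 6.8889.
  S^{-1} = (1/det) · [[d, -b], [-b, a]] = [[0.1452, -0.1935],
 [-0.1935, 1.2581]].

Step 4 — quadratic form (x̄ - mu_0)^T · S^{-1} · (x̄ - mu_0):
  S^{-1} · (x̄ - mu_0) = (-1.6935, 8.7581),
  (x̄ - mu_0)^T · [...] = (-3)·(-1.6935) + (6.5)·(8.7581) = 62.0081.

Step 5 — scale by n: T² = 4 · 62.0081 = 248.0323.

T² ≈ 248.0323


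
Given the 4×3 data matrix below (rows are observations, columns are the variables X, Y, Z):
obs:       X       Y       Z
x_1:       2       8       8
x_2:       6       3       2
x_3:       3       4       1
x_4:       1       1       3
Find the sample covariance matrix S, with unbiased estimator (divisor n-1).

Step 1 — column means:
  mean(X) = (2 + 6 + 3 + 1) / 4 = 12/4 = 3
  mean(Y) = (8 + 3 + 4 + 1) / 4 = 16/4 = 4
  mean(Z) = (8 + 2 + 1 + 3) / 4 = 14/4 = 3.5

Step 2 — sample covariance S[i,j] = (1/(n-1)) · Σ_k (x_{k,i} - mean_i) · (x_{k,j} - mean_j), with n-1 = 3.
  S[X,X] = ((-1)·(-1) + (3)·(3) + (0)·(0) + (-2)·(-2)) / 3 = 14/3 = 4.6667
  S[X,Y] = ((-1)·(4) + (3)·(-1) + (0)·(0) + (-2)·(-3)) / 3 = -1/3 = -0.3333
  S[X,Z] = ((-1)·(4.5) + (3)·(-1.5) + (0)·(-2.5) + (-2)·(-0.5)) / 3 = -8/3 = -2.6667
  S[Y,Y] = ((4)·(4) + (-1)·(-1) + (0)·(0) + (-3)·(-3)) / 3 = 26/3 = 8.6667
  S[Y,Z] = ((4)·(4.5) + (-1)·(-1.5) + (0)·(-2.5) + (-3)·(-0.5)) / 3 = 21/3 = 7
  S[Z,Z] = ((4.5)·(4.5) + (-1.5)·(-1.5) + (-2.5)·(-2.5) + (-0.5)·(-0.5)) / 3 = 29/3 = 9.6667

S is symmetric (S[j,i] = S[i,j]). Assembling:

S = [[4.6667, -0.3333, -2.6667],
 [-0.3333, 8.6667, 7],
 [-2.6667, 7, 9.6667]]


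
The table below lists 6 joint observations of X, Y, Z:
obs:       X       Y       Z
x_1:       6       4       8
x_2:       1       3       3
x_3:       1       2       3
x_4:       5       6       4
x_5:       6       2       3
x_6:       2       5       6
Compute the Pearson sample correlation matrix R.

Step 1 — column means:
  mean(X) = (6 + 1 + 1 + 5 + 6 + 2) / 6 = 21/6 = 3.5
  mean(Y) = (4 + 3 + 2 + 6 + 2 + 5) / 6 = 22/6 = 3.6667
  mean(Z) = (8 + 3 + 3 + 4 + 3 + 6) / 6 = 27/6 = 4.5

Step 2 — sample variances and covariances s[i,j] = (1/(n-1)) · Σ_k (x_{k,i} - mean_i) · (x_{k,j} - mean_j), with n-1 = 5:
  s[X,X] = ((2.5)·(2.5) + (-2.5)·(-2.5) + (-2.5)·(-2.5) + (1.5)·(1.5) + (2.5)·(2.5) + (-1.5)·(-1.5)) / 5 = 29.5/5 = 5.9
  s[X,Y] = ((2.5)·(0.3333) + (-2.5)·(-0.6667) + (-2.5)·(-1.6667) + (1.5)·(2.3333) + (2.5)·(-1.6667) + (-1.5)·(1.3333)) / 5 = 4/5 = 0.8
  s[X,Z] = ((2.5)·(3.5) + (-2.5)·(-1.5) + (-2.5)·(-1.5) + (1.5)·(-0.5) + (2.5)·(-1.5) + (-1.5)·(1.5)) / 5 = 9.5/5 = 1.9
  s[Y,Y] = ((0.3333)·(0.3333) + (-0.6667)·(-0.6667) + (-1.6667)·(-1.6667) + (2.3333)·(2.3333) + (-1.6667)·(-1.6667) + (1.3333)·(1.3333)) / 5 = 13.3333/5 = 2.6667
  s[Y,Z] = ((0.3333)·(3.5) + (-0.6667)·(-1.5) + (-1.6667)·(-1.5) + (2.3333)·(-0.5) + (-1.6667)·(-1.5) + (1.3333)·(1.5)) / 5 = 8/5 = 1.6
  s[Z,Z] = ((3.5)·(3.5) + (-1.5)·(-1.5) + (-1.5)·(-1.5) + (-0.5)·(-0.5) + (-1.5)·(-1.5) + (1.5)·(1.5)) / 5 = 21.5/5 = 4.3
  Sample standard deviations s_i = √(s[i,i]):
  s(X) = √(5.9) = 2.429
  s(Y) = √(2.6667) = 1.633
  s(Z) = √(4.3) = 2.0736

Step 3 — r_{ij} = s_{ij} / (s_i · s_j):
  r[X,X] = 1 (diagonal).
  r[X,Y] = 0.8 / (2.429 · 1.633) = 0.8 / 3.9665 = 0.2017
  r[X,Z] = 1.9 / (2.429 · 2.0736) = 1.9 / 5.0369 = 0.3772
  r[Y,Y] = 1 (diagonal).
  r[Y,Z] = 1.6 / (1.633 · 2.0736) = 1.6 / 3.3862 = 0.4725
  r[Z,Z] = 1 (diagonal).

R is symmetric with unit diagonal. Assembling:

R = [[1, 0.2017, 0.3772],
 [0.2017, 1, 0.4725],
 [0.3772, 0.4725, 1]]


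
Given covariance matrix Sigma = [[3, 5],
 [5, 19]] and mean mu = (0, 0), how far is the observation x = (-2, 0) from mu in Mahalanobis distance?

Step 1 — centre the observation: (x - mu) = (-2, 0).

Step 2 — invert Sigma. det(Sigma) = 3·19 - (5)² = 32.
  Sigma^{-1} = (1/det) · [[d, -b], [-b, a]] = [[0.5937, -0.1562],
 [-0.1562, 0.0937]].

Step 3 — form the quadratic (x - mu)^T · Sigma^{-1} · (x - mu):
  Sigma^{-1} · (x - mu) = (-1.1875, 0.3125).
  (x - mu)^T · [Sigma^{-1} · (x - mu)] = (-2)·(-1.1875) + (0)·(0.3125) = 2.375.

Step 4 — take square root: d = √(2.375) ≈ 1.5411.

d(x, mu) = √(2.375) ≈ 1.5411


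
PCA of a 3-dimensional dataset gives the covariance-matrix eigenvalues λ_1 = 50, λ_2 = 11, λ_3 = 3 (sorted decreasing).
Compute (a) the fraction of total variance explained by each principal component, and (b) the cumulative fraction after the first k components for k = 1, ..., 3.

Step 1 — total variance = trace(Sigma) = Σ λ_i = 50 + 11 + 3 = 64.

Step 2 — fraction explained by component i = λ_i / Σ λ:
  PC1: 50/64 = 0.7812
  PC2: 11/64 = 0.1719
  PC3: 3/64 = 0.0469

Step 3 — cumulative fraction after k components = (λ_1 + ... + λ_k) / Σ λ:
  k = 1: 50/64 = 0.7812
  k = 2: (50 + 11)/64 = 61/64 = 0.9531
  k = 3: (50 + 11 + 3)/64 = 64/64 = 1

Summary (fraction, with percent):

explained: PC1 0.7812 (78.12%), PC2 0.1719 (17.19%), PC3 0.0469 (4.69%);  cumulative: 0.7812, 0.9531, 1


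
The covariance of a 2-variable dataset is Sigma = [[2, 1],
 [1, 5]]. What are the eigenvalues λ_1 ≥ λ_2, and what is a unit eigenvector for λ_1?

Step 1 — characteristic polynomial of 2×2 Sigma:
  det(Sigma - λI) = λ² - trace · λ + det = 0.
  trace = 2 + 5 = 7, det = 2·5 - (1)² = 9.
Step 2 — discriminant:
  Δ = trace² - 4·det = 49 - 36 = 13.
Step 3 — eigenvalues:
  λ = (trace ± √Δ)/2 = (7 ± 3.6056)/2,
  λ_1 = 5.3028,  λ_2 = 1.6972.

Step 4 — unit eigenvector for λ_1: solve (Sigma - λ_1 I)v = 0. First row:
  (2 - 5.3028)·v_x + (1)·v_y = 0, i.e. (-3.3028)·v_x + (1)·v_y = 0,
  so v ∝ (b, λ_1 - a) = (1, 3.3028) = u.
  ||u|| = √((1)² + (3.3028)²) = √(11.9083) ≈ 3.4508,
  v_1 = u/||u|| ≈ (0.2898, 0.9571) (||v_1|| = 1).

λ_1 = 5.3028,  λ_2 = 1.6972;  v_1 ≈ (0.2898, 0.9571)


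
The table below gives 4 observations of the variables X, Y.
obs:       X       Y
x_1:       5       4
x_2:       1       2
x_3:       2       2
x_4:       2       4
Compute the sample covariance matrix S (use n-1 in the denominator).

Step 1 — column means:
  mean(X) = (5 + 1 + 2 + 2) / 4 = 10/4 = 2.5
  mean(Y) = (4 + 2 + 2 + 4) / 4 = 12/4 = 3

Step 2 — sample covariance S[i,j] = (1/(n-1)) · Σ_k (x_{k,i} - mean_i) · (x_{k,j} - mean_j), with n-1 = 3.
  S[X,X] = ((2.5)·(2.5) + (-1.5)·(-1.5) + (-0.5)·(-0.5) + (-0.5)·(-0.5)) / 3 = 9/3 = 3
  S[X,Y] = ((2.5)·(1) + (-1.5)·(-1) + (-0.5)·(-1) + (-0.5)·(1)) / 3 = 4/3 = 1.3333
  S[Y,Y] = ((1)·(1) + (-1)·(-1) + (-1)·(-1) + (1)·(1)) / 3 = 4/3 = 1.3333

S is symmetric (S[j,i] = S[i,j]). Assembling:

S = [[3, 1.3333],
 [1.3333, 1.3333]]


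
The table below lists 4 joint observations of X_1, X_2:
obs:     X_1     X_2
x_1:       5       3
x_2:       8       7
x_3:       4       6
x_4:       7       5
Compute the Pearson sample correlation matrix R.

Step 1 — column means:
  mean(X_1) = (5 + 8 + 4 + 7) / 4 = 24/4 = 6
  mean(X_2) = (3 + 7 + 6 + 5) / 4 = 21/4 = 5.25

Step 2 — sample variances and covariances s[i,j] = (1/(n-1)) · Σ_k (x_{k,i} - mean_i) · (x_{k,j} - mean_j), with n-1 = 3:
  s[X_1,X_1] = ((-1)·(-1) + (2)·(2) + (-2)·(-2) + (1)·(1)) / 3 = 10/3 = 3.3333
  s[X_1,X_2] = ((-1)·(-2.25) + (2)·(1.75) + (-2)·(0.75) + (1)·(-0.25)) / 3 = 4/3 = 1.3333
  s[X_2,X_2] = ((-2.25)·(-2.25) + (1.75)·(1.75) + (0.75)·(0.75) + (-0.25)·(-0.25)) / 3 = 8.75/3 = 2.9167
  Sample standard deviations s_i = √(s[i,i]):
  s(X_1) = √(3.3333) = 1.8257
  s(X_2) = √(2.9167) = 1.7078

Step 3 — r_{ij} = s_{ij} / (s_i · s_j):
  r[X_1,X_1] = 1 (diagonal).
  r[X_1,X_2] = 1.3333 / (1.8257 · 1.7078) = 1.3333 / 3.118 = 0.4276
  r[X_2,X_2] = 1 (diagonal).

R is symmetric with unit diagonal. Assembling:

R = [[1, 0.4276],
 [0.4276, 1]]


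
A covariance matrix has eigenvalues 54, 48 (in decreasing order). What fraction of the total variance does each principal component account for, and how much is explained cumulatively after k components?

Step 1 — total variance = trace(Sigma) = Σ λ_i = 54 + 48 = 102.

Step 2 — fraction explained by component i = λ_i / Σ λ:
  PC1: 54/102 = 0.5294
  PC2: 48/102 = 0.4706

Step 3 — cumulative fraction after k components = (λ_1 + ... + λ_k) / Σ λ:
  k = 1: 54/102 = 0.5294
  k = 2: (54 + 48)/102 = 102/102 = 1

Summary (fraction, with percent):

explained: PC1 0.5294 (52.94%), PC2 0.4706 (47.06%);  cumulative: 0.5294, 1


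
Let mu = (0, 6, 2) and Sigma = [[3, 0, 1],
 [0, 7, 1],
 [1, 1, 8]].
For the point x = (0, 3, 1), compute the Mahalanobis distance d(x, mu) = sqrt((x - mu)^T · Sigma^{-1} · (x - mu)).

Step 1 — centre the observation: (x - mu) = (0, -3, -1).

Step 2 — invert Sigma (cofactor / det for 3×3, or solve directly):
  Sigma^{-1} = [[0.3481, 0.0063, -0.0443],
 [0.0063, 0.1456, -0.019],
 [-0.0443, -0.019, 0.1329]].

Step 3 — form the quadratic (x - mu)^T · Sigma^{-1} · (x - mu):
  Sigma^{-1} · (x - mu) = (0.0253, -0.4177, -0.0759).
  (x - mu)^T · [Sigma^{-1} · (x - mu)] = (0)·(0.0253) + (-3)·(-0.4177) + (-1)·(-0.0759) = 1.3291.

Step 4 — take square root: d = √(1.3291) ≈ 1.1529.

d(x, mu) = √(1.3291) ≈ 1.1529
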